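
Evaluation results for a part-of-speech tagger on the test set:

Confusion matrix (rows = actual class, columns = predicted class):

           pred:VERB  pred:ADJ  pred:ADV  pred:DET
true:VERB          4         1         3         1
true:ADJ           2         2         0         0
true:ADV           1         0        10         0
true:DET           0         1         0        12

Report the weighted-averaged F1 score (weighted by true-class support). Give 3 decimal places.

Per-class F1 score (2·TP/(2·TP+FP+FN)):
  VERB: TP=4, FP=2+1+0=3, FN=1+3+1=5 → 8/16 = 0.5000
  ADJ: TP=2, FP=1+0+1=2, FN=2+0+0=2 → 4/8 = 0.5000
  ADV: TP=10, FP=3+0+0=3, FN=1+0+0=1 → 20/24 = 0.8333
  DET: TP=12, FP=1+0+0=1, FN=0+1+0=1 → 24/26 = 0.9231
Weighted-F1 score = Σ (supportᵢ/N)·F1 scoreᵢ with N=37: (9/37)·0.5000 + (4/37)·0.5000 + (11/37)·0.8333 + (13/37)·0.9231 = 0.748

0.748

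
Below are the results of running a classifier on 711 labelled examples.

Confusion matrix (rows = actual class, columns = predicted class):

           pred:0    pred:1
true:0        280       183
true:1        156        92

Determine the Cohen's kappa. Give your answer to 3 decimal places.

-0.024

Observed agreement pₒ = trace/N = 372/711 = 0.5232
Expected agreement pₑ = Σ (rowᵢ·colᵢ)/N² = (463·436 + 248·275)/711² = 0.5342
κ = (pₒ − pₑ)/(1 − pₑ) = (0.5232 − 0.5342)/(1 − 0.5342) = -0.024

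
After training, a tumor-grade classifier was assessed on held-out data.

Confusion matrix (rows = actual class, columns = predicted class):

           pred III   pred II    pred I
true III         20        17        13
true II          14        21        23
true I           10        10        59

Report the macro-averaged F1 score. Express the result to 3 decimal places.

Per-class F1 score (2·TP/(2·TP+FP+FN)):
  III: TP=20, FP=14+10=24, FN=17+13=30 → 40/94 = 0.4255
  II: TP=21, FP=17+10=27, FN=14+23=37 → 42/106 = 0.3962
  I: TP=59, FP=13+23=36, FN=10+10=20 → 118/174 = 0.6782
Macro-F1 score = mean = (0.4255 + 0.3962 + 0.6782) / 3 = 0.500

0.500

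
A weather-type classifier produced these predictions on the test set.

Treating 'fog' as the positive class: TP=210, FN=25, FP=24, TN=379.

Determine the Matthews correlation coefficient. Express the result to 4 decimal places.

MCC = (TP·TN − FP·FN) / √((TP+FP)(TP+FN)(TN+FP)(TN+FN))
Numerator = 210·379 − 24·25 = 78990
Denominator = √(234·235·403·404) = √8953031880 = 94620.4623
MCC = 78990 / 94620.4623 = 0.8348

0.8348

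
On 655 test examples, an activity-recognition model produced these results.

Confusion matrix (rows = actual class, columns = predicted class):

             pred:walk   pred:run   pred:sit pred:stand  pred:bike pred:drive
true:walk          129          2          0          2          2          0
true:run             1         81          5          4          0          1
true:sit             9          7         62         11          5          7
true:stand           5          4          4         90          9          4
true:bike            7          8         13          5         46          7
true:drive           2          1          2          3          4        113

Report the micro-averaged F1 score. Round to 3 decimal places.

Micro-averaging pools counts across classes: ΣTP=521, ΣFP=134, ΣFN=134.
Micro-F1 score = 2·TP/(2·TP+FP+FN) on pooled counts = 0.795 (equals overall accuracy in single-label multiclass).

0.795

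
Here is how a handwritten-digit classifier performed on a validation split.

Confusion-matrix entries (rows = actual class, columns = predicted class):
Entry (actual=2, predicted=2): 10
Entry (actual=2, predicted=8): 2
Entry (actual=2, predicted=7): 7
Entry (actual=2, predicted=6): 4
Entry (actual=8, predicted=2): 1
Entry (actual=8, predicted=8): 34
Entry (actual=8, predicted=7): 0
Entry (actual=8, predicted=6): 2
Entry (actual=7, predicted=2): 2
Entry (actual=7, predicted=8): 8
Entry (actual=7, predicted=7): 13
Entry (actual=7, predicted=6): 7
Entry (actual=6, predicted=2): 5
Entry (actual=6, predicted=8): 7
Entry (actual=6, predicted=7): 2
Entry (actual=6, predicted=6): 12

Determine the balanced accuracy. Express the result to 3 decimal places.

0.562

Balanced accuracy = mean of per-class recall.
  2: recall = 10/23 = 0.4348
  8: recall = 34/37 = 0.9189
  7: recall = 13/30 = 0.4333
  6: recall = 12/26 = 0.4615
Mean = (0.4348 + 0.9189 + 0.4333 + 0.4615) / 4 = 0.562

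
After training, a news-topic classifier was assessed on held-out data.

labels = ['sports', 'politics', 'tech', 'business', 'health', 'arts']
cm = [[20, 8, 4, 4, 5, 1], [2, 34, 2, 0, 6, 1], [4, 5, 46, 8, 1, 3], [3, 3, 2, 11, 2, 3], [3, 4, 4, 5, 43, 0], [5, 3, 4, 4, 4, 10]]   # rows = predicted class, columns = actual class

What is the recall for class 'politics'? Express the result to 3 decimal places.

0.596

Treat 'politics' as positive and all other classes as negative.
recall = TP/(TP+FN).
politics: TP=34, FN=8+5+3+4+3=23 → 34/57 = 0.5965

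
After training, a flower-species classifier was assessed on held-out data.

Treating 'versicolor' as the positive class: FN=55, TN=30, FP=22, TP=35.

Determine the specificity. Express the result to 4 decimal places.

0.5769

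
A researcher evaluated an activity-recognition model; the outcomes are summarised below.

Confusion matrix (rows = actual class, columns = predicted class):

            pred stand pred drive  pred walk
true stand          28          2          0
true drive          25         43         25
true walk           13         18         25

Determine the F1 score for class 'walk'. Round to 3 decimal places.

0.472

One-vs-rest for 'walk': TP = diagonal; FP = other classes predicted 'walk'; FN = 'walk' predicted as other.
F1 score = 2·TP/(2·TP+FP+FN).
walk: TP=25, FP=0+25=25, FN=13+18=31 → 50/106 = 0.4717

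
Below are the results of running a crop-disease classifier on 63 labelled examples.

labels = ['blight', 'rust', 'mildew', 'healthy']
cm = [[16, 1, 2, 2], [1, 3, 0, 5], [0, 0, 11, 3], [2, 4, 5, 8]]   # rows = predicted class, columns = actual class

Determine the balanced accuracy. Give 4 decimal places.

Balanced accuracy = mean of per-class recall.
  blight: recall = 16/19 = 0.84211
  rust: recall = 3/8 = 0.37500
  mildew: recall = 11/18 = 0.61111
  healthy: recall = 8/18 = 0.44444
Mean = (0.84211 + 0.37500 + 0.61111 + 0.44444) / 4 = 0.5682

0.5682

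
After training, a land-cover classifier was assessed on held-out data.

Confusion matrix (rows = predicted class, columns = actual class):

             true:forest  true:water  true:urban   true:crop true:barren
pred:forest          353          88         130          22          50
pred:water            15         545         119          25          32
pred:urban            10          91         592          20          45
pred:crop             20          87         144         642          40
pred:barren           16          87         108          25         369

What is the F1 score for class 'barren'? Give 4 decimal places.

Treat 'barren' as positive and all other classes as negative.
F1 score = 2·TP/(2·TP+FP+FN).
barren: TP=369, FP=16+87+108+25=236, FN=50+32+45+40=167 → 738/1141 = 0.64680

0.6468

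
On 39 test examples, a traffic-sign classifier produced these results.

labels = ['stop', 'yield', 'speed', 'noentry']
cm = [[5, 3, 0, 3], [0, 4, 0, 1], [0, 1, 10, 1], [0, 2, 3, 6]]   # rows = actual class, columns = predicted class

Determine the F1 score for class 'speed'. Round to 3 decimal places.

0.800

Take TP from the diagonal, FP from the rest of the 'speed' prediction marginal, FN from the rest of the 'speed' actual marginal.
F1 score = 2·TP/(2·TP+FP+FN).
speed: TP=10, FP=0+0+3=3, FN=0+1+1=2 → 20/25 = 0.8000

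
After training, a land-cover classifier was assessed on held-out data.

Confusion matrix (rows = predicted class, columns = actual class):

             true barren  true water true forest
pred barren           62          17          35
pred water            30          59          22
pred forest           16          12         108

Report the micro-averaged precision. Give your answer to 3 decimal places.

0.634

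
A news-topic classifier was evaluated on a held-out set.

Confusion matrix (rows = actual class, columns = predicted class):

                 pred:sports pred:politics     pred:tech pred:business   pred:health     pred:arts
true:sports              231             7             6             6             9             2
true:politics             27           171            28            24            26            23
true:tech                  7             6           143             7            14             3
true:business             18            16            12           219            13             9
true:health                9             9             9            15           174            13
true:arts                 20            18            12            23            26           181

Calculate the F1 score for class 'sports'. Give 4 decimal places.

F1 score = 2·TP/(2·TP+FP+FN).
sports: TP=231, FP=27+7+18+9+20=81, FN=7+6+6+9+2=30 → 462/573 = 0.80628

0.8063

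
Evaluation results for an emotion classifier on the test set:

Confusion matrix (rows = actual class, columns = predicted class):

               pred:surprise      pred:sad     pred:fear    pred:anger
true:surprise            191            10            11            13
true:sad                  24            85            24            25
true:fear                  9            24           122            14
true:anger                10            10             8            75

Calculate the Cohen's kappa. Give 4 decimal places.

Observed agreement pₒ = trace/N = 473/655 = 0.72214
Expected agreement pₑ = Σ (rowᵢ·colᵢ)/N² = (225·234 + 158·129 + 169·165 + 103·127)/655² = 0.26571
κ = (pₒ − pₑ)/(1 − pₑ) = (0.72214 − 0.26571)/(1 − 0.26571) = 0.6216

0.6216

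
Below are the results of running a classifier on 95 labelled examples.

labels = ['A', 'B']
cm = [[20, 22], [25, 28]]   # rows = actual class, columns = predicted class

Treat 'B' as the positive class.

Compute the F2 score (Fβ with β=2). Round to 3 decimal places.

0.534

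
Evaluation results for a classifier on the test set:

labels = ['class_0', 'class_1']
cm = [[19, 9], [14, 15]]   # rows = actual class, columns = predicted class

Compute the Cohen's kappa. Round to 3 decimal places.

0.195

Observed agreement pₒ = trace/N = 34/57 = 0.5965
Expected agreement pₑ = Σ (rowᵢ·colᵢ)/N² = (28·33 + 29·24)/57² = 0.4986
κ = (pₒ − pₑ)/(1 − pₑ) = (0.5965 − 0.4986)/(1 − 0.4986) = 0.195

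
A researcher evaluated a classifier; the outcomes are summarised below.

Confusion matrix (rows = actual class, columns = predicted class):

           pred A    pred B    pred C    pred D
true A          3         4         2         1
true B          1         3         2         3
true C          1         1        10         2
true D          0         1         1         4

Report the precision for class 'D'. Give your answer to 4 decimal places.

0.4000

Treat 'D' as positive and all other classes as negative.
precision = TP/(TP+FP).
D: TP=4, FP=1+3+2=6 → 4/10 = 0.40000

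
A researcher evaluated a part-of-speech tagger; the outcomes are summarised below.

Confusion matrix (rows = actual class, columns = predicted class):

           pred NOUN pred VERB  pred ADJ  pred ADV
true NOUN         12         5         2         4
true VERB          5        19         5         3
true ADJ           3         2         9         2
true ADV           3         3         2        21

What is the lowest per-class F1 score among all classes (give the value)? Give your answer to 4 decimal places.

Per-class F1 score (2·TP/(2·TP+FP+FN)):
  NOUN: TP=12, FP=5+3+3=11, FN=5+2+4=11 → 24/46 = 0.52174
  VERB: TP=19, FP=5+2+3=10, FN=5+5+3=13 → 38/61 = 0.62295
  ADJ: TP=9, FP=2+5+2=9, FN=3+2+2=7 → 18/34 = 0.52941
  ADV: TP=21, FP=4+3+2=9, FN=3+3+2=8 → 42/59 = 0.71186
Lowest is class 'NOUN' with F1 score = 0.5217.

0.5217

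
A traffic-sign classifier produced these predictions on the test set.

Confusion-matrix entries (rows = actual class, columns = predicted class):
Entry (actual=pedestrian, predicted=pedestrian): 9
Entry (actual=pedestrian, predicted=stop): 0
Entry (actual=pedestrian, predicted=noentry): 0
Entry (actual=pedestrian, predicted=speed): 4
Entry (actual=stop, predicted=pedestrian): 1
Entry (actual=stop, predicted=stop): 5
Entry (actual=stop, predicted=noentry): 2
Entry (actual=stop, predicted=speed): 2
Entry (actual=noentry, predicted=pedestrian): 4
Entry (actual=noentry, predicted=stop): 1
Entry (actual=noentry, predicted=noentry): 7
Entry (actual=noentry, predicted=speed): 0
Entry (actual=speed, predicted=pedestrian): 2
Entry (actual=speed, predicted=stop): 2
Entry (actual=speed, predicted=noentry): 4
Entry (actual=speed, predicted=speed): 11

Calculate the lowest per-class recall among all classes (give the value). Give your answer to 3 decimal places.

0.500

Per-class recall (TP/(TP+FN)):
  pedestrian: TP=9, FN=0+0+4=4 → 9/13 = 0.6923
  stop: TP=5, FN=1+2+2=5 → 5/10 = 0.5000
  noentry: TP=7, FN=4+1+0=5 → 7/12 = 0.5833
  speed: TP=11, FN=2+2+4=8 → 11/19 = 0.5789
Lowest is class 'stop' with recall = 0.500.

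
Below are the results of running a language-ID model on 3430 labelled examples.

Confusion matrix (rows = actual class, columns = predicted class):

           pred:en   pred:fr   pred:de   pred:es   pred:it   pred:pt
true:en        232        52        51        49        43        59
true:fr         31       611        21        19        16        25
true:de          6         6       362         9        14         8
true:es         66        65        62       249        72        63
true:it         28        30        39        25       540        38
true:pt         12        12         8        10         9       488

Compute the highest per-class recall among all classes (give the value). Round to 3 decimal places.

Per-class recall (TP/(TP+FN)):
  en: TP=232, FN=52+51+49+43+59=254 → 232/486 = 0.4774
  fr: TP=611, FN=31+21+19+16+25=112 → 611/723 = 0.8451
  de: TP=362, FN=6+6+9+14+8=43 → 362/405 = 0.8938
  es: TP=249, FN=66+65+62+72+63=328 → 249/577 = 0.4315
  it: TP=540, FN=28+30+39+25+38=160 → 540/700 = 0.7714
  pt: TP=488, FN=12+12+8+10+9=51 → 488/539 = 0.9054
Highest is class 'pt' with recall = 0.905.

0.905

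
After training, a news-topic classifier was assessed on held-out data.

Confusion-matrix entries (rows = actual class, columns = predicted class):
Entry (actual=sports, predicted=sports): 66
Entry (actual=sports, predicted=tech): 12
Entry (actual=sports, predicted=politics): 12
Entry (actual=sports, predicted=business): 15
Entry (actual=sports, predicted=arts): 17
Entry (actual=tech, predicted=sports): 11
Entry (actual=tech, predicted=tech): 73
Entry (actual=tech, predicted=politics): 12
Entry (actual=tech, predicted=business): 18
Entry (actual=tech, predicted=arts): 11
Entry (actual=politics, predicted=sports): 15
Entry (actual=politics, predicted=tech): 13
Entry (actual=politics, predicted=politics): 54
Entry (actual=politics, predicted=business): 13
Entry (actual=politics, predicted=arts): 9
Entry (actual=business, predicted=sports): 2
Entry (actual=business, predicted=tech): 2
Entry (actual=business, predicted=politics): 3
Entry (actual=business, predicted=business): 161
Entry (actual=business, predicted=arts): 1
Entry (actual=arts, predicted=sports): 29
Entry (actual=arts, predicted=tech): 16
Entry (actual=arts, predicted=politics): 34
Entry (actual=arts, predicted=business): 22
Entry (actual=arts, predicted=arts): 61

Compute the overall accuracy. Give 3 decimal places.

0.609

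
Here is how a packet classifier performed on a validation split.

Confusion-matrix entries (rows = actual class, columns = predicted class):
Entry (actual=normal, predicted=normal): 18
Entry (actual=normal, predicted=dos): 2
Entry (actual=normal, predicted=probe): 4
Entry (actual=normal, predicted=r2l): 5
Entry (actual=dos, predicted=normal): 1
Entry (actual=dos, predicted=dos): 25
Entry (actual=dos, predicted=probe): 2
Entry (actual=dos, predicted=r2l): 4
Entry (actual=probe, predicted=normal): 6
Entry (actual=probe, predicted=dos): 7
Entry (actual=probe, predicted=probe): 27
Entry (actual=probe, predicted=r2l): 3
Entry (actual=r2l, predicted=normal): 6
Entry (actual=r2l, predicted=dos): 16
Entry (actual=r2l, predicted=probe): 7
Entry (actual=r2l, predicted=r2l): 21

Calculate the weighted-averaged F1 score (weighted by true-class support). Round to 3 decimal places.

Per-class F1 score (2·TP/(2·TP+FP+FN)):
  normal: TP=18, FP=1+6+6=13, FN=2+4+5=11 → 36/60 = 0.6000
  dos: TP=25, FP=2+7+16=25, FN=1+2+4=7 → 50/82 = 0.6098
  probe: TP=27, FP=4+2+7=13, FN=6+7+3=16 → 54/83 = 0.6506
  r2l: TP=21, FP=5+4+3=12, FN=6+16+7=29 → 42/83 = 0.5060
Weighted-F1 score = Σ (supportᵢ/N)·F1 scoreᵢ with N=154: (29/154)·0.6000 + (32/154)·0.6098 + (43/154)·0.6506 + (50/154)·0.5060 = 0.586

0.586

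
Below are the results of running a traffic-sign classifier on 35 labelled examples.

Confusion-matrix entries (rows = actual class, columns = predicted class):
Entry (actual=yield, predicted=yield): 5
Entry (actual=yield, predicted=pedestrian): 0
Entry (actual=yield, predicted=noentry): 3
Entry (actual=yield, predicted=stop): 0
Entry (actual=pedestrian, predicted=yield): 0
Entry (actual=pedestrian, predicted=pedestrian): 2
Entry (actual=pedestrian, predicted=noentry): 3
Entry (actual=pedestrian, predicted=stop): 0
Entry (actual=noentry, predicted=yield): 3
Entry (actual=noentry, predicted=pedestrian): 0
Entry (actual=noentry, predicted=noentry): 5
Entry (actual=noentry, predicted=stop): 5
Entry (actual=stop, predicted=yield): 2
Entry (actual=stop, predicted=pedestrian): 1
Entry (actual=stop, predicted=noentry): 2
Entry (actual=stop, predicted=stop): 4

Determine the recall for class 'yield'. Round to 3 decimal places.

0.625

Take TP from the diagonal, FP from the rest of the 'yield' prediction marginal, FN from the rest of the 'yield' actual marginal.
recall = TP/(TP+FN).
yield: TP=5, FN=0+3+0=3 → 5/8 = 0.6250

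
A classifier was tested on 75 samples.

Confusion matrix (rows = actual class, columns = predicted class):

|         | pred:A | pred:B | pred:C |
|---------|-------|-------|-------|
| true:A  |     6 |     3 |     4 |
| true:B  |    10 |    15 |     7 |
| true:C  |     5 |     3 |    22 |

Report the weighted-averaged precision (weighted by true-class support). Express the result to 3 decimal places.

0.621

Per-class precision (TP/(TP+FP)):
  A: TP=6, FP=10+5=15 → 6/21 = 0.2857
  B: TP=15, FP=3+3=6 → 15/21 = 0.7143
  C: TP=22, FP=4+7=11 → 22/33 = 0.6667
Weighted-precision = Σ (supportᵢ/N)·precisionᵢ with N=75: (13/75)·0.2857 + (32/75)·0.7143 + (30/75)·0.6667 = 0.621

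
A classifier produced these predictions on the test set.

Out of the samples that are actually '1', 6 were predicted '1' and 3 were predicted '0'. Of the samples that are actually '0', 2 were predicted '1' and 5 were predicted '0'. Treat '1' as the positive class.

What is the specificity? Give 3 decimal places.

0.714

Specificity = TN/(TN+FP) = 5/(5+2) = 0.714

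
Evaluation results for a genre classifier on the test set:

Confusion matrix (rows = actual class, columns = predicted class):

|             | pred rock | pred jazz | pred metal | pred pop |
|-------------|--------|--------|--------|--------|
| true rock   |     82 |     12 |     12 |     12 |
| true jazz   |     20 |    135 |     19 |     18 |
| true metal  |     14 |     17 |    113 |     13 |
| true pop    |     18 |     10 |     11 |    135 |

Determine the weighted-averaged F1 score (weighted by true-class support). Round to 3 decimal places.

Per-class F1 score (2·TP/(2·TP+FP+FN)):
  rock: TP=82, FP=20+14+18=52, FN=12+12+12=36 → 164/252 = 0.6508
  jazz: TP=135, FP=12+17+10=39, FN=20+19+18=57 → 270/366 = 0.7377
  metal: TP=113, FP=12+19+11=42, FN=14+17+13=44 → 226/312 = 0.7244
  pop: TP=135, FP=12+18+13=43, FN=18+10+11=39 → 270/352 = 0.7670
Weighted-F1 score = Σ (supportᵢ/N)·F1 scoreᵢ with N=641: (118/641)·0.6508 + (192/641)·0.7377 + (157/641)·0.7244 + (174/641)·0.7670 = 0.726

0.726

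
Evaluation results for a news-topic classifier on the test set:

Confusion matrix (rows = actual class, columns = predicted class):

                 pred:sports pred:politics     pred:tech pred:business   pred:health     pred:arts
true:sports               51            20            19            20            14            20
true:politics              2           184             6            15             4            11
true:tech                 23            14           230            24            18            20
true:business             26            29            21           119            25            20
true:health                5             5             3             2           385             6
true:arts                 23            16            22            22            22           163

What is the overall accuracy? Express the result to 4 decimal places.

Accuracy = trace / total = (51+184+230+119+385+163=1132) / 1609 = 1132/1609 = 0.7035

0.7035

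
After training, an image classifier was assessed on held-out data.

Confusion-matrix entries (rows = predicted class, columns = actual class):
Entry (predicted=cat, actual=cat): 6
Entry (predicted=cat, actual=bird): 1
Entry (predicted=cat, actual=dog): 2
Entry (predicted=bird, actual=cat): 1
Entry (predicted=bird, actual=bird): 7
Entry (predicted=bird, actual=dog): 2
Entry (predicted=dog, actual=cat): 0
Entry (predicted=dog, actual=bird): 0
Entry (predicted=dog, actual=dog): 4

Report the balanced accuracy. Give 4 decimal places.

0.7440

Balanced accuracy = mean of per-class recall.
  cat: recall = 6/7 = 0.85714
  bird: recall = 7/8 = 0.87500
  dog: recall = 4/8 = 0.50000
Mean = (0.85714 + 0.87500 + 0.50000) / 3 = 0.7440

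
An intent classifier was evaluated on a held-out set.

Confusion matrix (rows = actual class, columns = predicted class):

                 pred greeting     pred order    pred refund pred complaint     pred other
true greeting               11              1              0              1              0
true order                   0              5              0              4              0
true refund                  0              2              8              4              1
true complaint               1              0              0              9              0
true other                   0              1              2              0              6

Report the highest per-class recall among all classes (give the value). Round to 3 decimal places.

Per-class recall (TP/(TP+FN)):
  greeting: TP=11, FN=1+0+1+0=2 → 11/13 = 0.8462
  order: TP=5, FN=0+0+4+0=4 → 5/9 = 0.5556
  refund: TP=8, FN=0+2+4+1=7 → 8/15 = 0.5333
  complaint: TP=9, FN=1+0+0+0=1 → 9/10 = 0.9000
  other: TP=6, FN=0+1+2+0=3 → 6/9 = 0.6667
Highest is class 'complaint' with recall = 0.900.

0.900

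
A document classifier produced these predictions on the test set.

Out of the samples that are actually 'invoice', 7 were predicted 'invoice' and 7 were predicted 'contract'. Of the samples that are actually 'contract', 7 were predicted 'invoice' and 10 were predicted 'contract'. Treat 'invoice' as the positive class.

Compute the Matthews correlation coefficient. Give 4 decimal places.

MCC = (TP·TN − FP·FN) / √((TP+FP)(TP+FN)(TN+FP)(TN+FN))
Numerator = 7·10 − 7·7 = 21
Denominator = √(14·14·17·17) = √56644 = 238.0000
MCC = 21 / 238.0000 = 0.0882

0.0882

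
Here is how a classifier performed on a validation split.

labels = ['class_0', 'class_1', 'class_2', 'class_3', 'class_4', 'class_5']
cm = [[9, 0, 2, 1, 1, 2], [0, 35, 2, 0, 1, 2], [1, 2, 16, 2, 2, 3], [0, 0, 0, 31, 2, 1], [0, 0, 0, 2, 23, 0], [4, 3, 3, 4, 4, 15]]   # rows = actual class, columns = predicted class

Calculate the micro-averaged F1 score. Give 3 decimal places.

0.746

Micro-averaging pools counts across classes: ΣTP=129, ΣFP=44, ΣFN=44.
Micro-F1 score = 2·TP/(2·TP+FP+FN) on pooled counts = 0.746 (equals overall accuracy in single-label multiclass).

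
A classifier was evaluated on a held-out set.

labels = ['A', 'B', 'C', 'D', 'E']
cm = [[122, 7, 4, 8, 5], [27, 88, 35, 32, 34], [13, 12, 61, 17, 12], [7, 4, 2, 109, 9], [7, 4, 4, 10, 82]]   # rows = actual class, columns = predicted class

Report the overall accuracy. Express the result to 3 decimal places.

Accuracy = trace / total = (122+88+61+109+82=462) / 715 = 462/715 = 0.646

0.646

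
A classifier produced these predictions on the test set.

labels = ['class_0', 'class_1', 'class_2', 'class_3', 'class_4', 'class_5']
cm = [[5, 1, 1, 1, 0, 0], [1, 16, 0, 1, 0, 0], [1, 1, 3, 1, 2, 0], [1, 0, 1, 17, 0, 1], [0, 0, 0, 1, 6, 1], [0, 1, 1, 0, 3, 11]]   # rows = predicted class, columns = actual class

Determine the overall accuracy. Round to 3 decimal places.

0.744

Accuracy = trace / total = (5+16+3+17+6+11=58) / 78 = 58/78 = 0.744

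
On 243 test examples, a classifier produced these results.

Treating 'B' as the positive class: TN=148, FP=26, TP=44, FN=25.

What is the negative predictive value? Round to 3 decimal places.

0.855

NPV = TN/(TN+FN) = 148/(148+25) = 0.855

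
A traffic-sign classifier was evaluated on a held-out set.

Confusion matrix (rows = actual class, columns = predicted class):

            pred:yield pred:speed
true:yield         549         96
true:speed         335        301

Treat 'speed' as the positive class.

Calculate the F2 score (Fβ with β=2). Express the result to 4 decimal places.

0.5117

Fβ = (1+β²)·TP / ((1+β²)·TP + β²·FN + FP), with β²=4
= 5·301 / (5·301 + 4·335 + 96) = 0.5117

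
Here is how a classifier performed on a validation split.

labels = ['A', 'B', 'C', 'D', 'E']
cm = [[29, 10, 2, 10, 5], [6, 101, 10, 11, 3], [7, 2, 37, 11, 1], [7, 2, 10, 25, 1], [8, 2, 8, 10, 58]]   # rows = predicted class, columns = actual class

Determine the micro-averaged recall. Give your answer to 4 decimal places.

0.6649

Micro-averaging pools counts across classes: ΣTP=250, ΣFP=126, ΣFN=126.
Micro-recall = TP/(TP+FN) on pooled counts = 0.6649 (equals overall accuracy in single-label multiclass).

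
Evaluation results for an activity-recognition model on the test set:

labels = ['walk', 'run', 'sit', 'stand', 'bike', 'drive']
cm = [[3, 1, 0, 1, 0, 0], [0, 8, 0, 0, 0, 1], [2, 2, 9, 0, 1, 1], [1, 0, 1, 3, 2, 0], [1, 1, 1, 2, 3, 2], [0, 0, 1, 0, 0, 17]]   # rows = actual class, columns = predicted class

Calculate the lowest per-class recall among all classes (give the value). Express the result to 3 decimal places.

0.300

Per-class recall (TP/(TP+FN)):
  walk: TP=3, FN=1+0+1+0+0=2 → 3/5 = 0.6000
  run: TP=8, FN=0+0+0+0+1=1 → 8/9 = 0.8889
  sit: TP=9, FN=2+2+0+1+1=6 → 9/15 = 0.6000
  stand: TP=3, FN=1+0+1+2+0=4 → 3/7 = 0.4286
  bike: TP=3, FN=1+1+1+2+2=7 → 3/10 = 0.3000
  drive: TP=17, FN=0+0+1+0+0=1 → 17/18 = 0.9444
Lowest is class 'bike' with recall = 0.300.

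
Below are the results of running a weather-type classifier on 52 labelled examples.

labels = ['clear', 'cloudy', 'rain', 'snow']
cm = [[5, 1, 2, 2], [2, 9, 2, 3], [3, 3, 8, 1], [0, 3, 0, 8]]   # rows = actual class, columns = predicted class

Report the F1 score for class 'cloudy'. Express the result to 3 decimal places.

Take TP from the diagonal, FP from the rest of the 'cloudy' prediction marginal, FN from the rest of the 'cloudy' actual marginal.
F1 score = 2·TP/(2·TP+FP+FN).
cloudy: TP=9, FP=1+3+3=7, FN=2+2+3=7 → 18/32 = 0.5625

0.563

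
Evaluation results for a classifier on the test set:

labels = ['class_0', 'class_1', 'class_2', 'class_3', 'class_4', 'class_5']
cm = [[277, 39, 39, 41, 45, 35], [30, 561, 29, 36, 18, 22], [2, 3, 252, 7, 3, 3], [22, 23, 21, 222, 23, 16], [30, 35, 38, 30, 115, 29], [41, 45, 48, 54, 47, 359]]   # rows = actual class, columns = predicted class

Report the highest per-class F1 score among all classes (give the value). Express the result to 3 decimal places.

0.800

Per-class F1 score (2·TP/(2·TP+FP+FN)):
  class_0: TP=277, FP=30+2+22+30+41=125, FN=39+39+41+45+35=199 → 554/878 = 0.6310
  class_1: TP=561, FP=39+3+23+35+45=145, FN=30+29+36+18+22=135 → 1122/1402 = 0.8003
  class_2: TP=252, FP=39+29+21+38+48=175, FN=2+3+7+3+3=18 → 504/697 = 0.7231
  class_3: TP=222, FP=41+36+7+30+54=168, FN=22+23+21+23+16=105 → 444/717 = 0.6192
  class_4: TP=115, FP=45+18+3+23+47=136, FN=30+35+38+30+29=162 → 230/528 = 0.4356
  class_5: TP=359, FP=35+22+3+16+29=105, FN=41+45+48+54+47=235 → 718/1058 = 0.6786
Highest is class 'class_1' with F1 score = 0.800.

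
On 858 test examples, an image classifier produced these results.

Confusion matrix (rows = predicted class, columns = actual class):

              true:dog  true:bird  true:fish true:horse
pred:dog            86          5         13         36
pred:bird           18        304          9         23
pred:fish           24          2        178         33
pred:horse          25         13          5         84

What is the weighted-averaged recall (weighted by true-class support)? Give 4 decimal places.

0.7599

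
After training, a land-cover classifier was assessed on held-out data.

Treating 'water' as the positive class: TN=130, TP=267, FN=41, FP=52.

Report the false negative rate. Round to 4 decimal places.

0.1331

FNR = FN/(FN+TP) = 41/(41+267) = 0.1331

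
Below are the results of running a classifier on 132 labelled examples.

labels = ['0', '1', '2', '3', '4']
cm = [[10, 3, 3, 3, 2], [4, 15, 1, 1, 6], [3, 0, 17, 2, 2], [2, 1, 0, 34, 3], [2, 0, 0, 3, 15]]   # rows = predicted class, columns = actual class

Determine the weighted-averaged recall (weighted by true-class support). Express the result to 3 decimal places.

0.689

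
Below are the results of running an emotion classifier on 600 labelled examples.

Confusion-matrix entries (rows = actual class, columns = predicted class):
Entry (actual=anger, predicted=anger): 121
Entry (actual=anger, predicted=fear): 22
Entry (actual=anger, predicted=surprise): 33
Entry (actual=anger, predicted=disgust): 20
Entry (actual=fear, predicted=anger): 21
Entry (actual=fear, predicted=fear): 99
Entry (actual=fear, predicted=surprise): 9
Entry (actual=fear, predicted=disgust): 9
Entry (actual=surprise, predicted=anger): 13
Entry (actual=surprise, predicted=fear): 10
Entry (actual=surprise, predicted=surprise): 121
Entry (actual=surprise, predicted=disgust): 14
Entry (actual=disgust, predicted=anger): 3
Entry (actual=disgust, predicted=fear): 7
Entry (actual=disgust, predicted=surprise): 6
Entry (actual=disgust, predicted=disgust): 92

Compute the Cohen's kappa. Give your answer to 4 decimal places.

0.6271

Observed agreement pₒ = trace/N = 433/600 = 0.72167
Expected agreement pₑ = Σ (rowᵢ·colᵢ)/N² = (196·158 + 138·138 + 158·169 + 108·135)/600² = 0.25359
κ = (pₒ − pₑ)/(1 − pₑ) = (0.72167 − 0.25359)/(1 − 0.25359) = 0.6271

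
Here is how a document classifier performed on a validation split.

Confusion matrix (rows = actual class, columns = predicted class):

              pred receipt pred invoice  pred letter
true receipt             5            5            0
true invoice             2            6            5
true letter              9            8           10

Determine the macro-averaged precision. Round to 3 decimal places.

0.432

Per-class precision (TP/(TP+FP)):
  receipt: TP=5, FP=2+9=11 → 5/16 = 0.3125
  invoice: TP=6, FP=5+8=13 → 6/19 = 0.3158
  letter: TP=10, FP=0+5=5 → 10/15 = 0.6667
Macro-precision = mean = (0.3125 + 0.3158 + 0.6667) / 3 = 0.432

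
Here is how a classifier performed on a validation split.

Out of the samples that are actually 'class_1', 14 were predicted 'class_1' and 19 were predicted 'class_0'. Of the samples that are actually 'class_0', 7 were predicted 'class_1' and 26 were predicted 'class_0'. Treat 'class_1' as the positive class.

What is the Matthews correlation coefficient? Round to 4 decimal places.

0.2277

MCC = (TP·TN − FP·FN) / √((TP+FP)(TP+FN)(TN+FP)(TN+FN))
Numerator = 14·26 − 7·19 = 231
Denominator = √(21·33·33·45) = √1029105 = 1014.4481
MCC = 231 / 1014.4481 = 0.2277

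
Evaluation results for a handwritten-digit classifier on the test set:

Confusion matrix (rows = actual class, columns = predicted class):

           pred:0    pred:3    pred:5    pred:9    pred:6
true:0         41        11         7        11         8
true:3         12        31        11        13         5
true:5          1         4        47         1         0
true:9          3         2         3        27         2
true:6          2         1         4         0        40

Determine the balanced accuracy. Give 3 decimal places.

Balanced accuracy = mean of per-class recall.
  0: recall = 41/78 = 0.5256
  3: recall = 31/72 = 0.4306
  5: recall = 47/53 = 0.8868
  9: recall = 27/37 = 0.7297
  6: recall = 40/47 = 0.8511
Mean = (0.5256 + 0.4306 + 0.8868 + 0.7297 + 0.8511) / 5 = 0.685

0.685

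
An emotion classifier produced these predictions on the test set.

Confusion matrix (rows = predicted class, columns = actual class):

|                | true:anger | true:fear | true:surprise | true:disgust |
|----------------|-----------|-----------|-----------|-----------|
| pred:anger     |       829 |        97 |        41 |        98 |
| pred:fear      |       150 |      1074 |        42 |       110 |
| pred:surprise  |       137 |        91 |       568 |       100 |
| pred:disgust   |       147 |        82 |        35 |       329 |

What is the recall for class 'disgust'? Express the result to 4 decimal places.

0.5165

Treat 'disgust' as positive and all other classes as negative.
recall = TP/(TP+FN).
disgust: TP=329, FN=98+110+100=308 → 329/637 = 0.51648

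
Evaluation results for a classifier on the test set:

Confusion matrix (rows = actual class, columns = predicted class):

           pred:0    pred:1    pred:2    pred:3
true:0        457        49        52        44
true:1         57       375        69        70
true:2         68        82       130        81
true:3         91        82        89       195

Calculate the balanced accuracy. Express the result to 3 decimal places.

Balanced accuracy = mean of per-class recall.
  0: recall = 457/602 = 0.7591
  1: recall = 375/571 = 0.6567
  2: recall = 130/361 = 0.3601
  3: recall = 195/457 = 0.4267
Mean = (0.7591 + 0.6567 + 0.3601 + 0.4267) / 4 = 0.551

0.551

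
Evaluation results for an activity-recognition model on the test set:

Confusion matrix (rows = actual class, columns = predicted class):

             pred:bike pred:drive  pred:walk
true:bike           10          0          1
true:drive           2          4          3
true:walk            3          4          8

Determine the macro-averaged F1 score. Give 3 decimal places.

Per-class F1 score (2·TP/(2·TP+FP+FN)):
  bike: TP=10, FP=2+3=5, FN=0+1=1 → 20/26 = 0.7692
  drive: TP=4, FP=0+4=4, FN=2+3=5 → 8/17 = 0.4706
  walk: TP=8, FP=1+3=4, FN=3+4=7 → 16/27 = 0.5926
Macro-F1 score = mean = (0.7692 + 0.4706 + 0.5926) / 3 = 0.611

0.611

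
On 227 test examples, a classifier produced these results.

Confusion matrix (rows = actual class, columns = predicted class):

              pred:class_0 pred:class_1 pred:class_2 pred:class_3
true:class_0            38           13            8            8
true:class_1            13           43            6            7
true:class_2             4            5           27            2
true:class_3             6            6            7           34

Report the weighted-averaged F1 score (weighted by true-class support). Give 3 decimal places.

Per-class F1 score (2·TP/(2·TP+FP+FN)):
  class_0: TP=38, FP=13+4+6=23, FN=13+8+8=29 → 76/128 = 0.5938
  class_1: TP=43, FP=13+5+6=24, FN=13+6+7=26 → 86/136 = 0.6324
  class_2: TP=27, FP=8+6+7=21, FN=4+5+2=11 → 54/86 = 0.6279
  class_3: TP=34, FP=8+7+2=17, FN=6+6+7=19 → 68/104 = 0.6538
Weighted-F1 score = Σ (supportᵢ/N)·F1 scoreᵢ with N=227: (67/227)·0.5938 + (69/227)·0.6324 + (38/227)·0.6279 + (53/227)·0.6538 = 0.625

0.625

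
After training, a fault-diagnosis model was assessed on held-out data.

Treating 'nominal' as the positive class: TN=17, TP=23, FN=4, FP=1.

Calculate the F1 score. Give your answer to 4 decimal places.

0.9020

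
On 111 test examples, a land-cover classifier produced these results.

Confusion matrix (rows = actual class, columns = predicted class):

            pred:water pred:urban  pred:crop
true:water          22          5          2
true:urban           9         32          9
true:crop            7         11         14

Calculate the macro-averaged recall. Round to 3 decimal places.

0.612

Per-class recall (TP/(TP+FN)):
  water: TP=22, FN=5+2=7 → 22/29 = 0.7586
  urban: TP=32, FN=9+9=18 → 32/50 = 0.6400
  crop: TP=14, FN=7+11=18 → 14/32 = 0.4375
Macro-recall = mean = (0.7586 + 0.6400 + 0.4375) / 3 = 0.612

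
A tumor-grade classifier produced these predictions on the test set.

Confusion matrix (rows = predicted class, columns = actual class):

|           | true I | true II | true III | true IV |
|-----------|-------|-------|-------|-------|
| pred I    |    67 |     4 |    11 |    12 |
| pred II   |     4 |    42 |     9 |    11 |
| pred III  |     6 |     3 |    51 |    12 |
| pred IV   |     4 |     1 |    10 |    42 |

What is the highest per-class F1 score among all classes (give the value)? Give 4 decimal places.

0.7657

Per-class F1 score (2·TP/(2·TP+FP+FN)):
  I: TP=67, FP=4+11+12=27, FN=4+6+4=14 → 134/175 = 0.76571
  II: TP=42, FP=4+9+11=24, FN=4+3+1=8 → 84/116 = 0.72414
  III: TP=51, FP=6+3+12=21, FN=11+9+10=30 → 102/153 = 0.66667
  IV: TP=42, FP=4+1+10=15, FN=12+11+12=35 → 84/134 = 0.62687
Highest is class 'I' with F1 score = 0.7657.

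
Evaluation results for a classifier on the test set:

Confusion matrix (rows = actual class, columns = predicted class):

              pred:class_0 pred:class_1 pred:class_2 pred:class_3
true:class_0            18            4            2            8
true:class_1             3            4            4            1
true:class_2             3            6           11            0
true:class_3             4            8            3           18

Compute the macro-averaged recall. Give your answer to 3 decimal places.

0.498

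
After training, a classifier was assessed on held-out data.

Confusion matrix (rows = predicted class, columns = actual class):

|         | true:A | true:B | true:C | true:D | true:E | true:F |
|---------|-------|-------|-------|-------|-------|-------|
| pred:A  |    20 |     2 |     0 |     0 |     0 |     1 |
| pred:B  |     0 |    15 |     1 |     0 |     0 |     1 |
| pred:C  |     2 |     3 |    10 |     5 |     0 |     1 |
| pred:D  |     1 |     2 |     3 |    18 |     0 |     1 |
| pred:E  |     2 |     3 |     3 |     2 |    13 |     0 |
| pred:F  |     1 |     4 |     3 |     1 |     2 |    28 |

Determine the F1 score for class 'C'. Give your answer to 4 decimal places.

0.4878

Take TP from the diagonal, FP from the rest of the 'C' prediction marginal, FN from the rest of the 'C' actual marginal.
F1 score = 2·TP/(2·TP+FP+FN).
C: TP=10, FP=2+3+5+0+1=11, FN=0+1+3+3+3=10 → 20/41 = 0.48780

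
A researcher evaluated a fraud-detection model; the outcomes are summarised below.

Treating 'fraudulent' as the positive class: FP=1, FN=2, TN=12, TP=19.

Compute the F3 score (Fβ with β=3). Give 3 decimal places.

Fβ = (1+β²)·TP / ((1+β²)·TP + β²·FN + FP), with β²=9
= 10·19 / (10·19 + 9·2 + 1) = 0.909

0.909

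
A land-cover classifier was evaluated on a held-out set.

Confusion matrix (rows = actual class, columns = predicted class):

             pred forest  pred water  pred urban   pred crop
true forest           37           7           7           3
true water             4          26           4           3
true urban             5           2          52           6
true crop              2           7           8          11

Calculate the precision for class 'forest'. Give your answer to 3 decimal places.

precision = TP/(TP+FP).
forest: TP=37, FP=4+5+2=11 → 37/48 = 0.7708

0.771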